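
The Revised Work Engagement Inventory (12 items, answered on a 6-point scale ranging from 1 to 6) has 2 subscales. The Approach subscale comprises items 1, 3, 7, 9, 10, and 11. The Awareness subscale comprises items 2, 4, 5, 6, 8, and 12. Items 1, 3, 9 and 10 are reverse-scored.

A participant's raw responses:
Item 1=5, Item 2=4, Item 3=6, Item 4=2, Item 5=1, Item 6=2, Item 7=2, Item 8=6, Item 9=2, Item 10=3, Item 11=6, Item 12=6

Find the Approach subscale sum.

20

Approach items: 1, 3, 7, 9, 10, 11.
Of these, items 1, 3, 9, & 10 are reverse-scored; on a 1–6 scale, reversed = 7 − raw.
  item 1: 7 − 5 = 2
  item 3: 7 − 6 = 1
  item 7: 2
  item 9: 7 − 2 = 5
  item 10: 7 − 3 = 4
  item 11: 6
Sum = 2 + 1 + 2 + 5 + 4 + 6 = 20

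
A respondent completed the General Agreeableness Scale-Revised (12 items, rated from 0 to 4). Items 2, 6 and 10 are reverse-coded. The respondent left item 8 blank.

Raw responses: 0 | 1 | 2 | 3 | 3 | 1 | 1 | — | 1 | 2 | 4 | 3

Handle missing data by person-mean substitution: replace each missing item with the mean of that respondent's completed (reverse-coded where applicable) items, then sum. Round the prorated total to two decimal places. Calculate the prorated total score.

27.27

Reverse-coded (reversed = (0+4) − raw = 4 − raw):
  item 2: 4 − 1 = 3
  item 6: 4 − 1 = 3
  item 10: 4 − 2 = 2
Completed scored items (11 of 12): 0, 3, 2, 3, 3, 3, 1, 1, 2, 4, 3; sum = 25.
Person mean = 25 / 11 ≈ 2.2727
Prorated total = (25 / 11) × 12 = 27.27 (to 2 dp)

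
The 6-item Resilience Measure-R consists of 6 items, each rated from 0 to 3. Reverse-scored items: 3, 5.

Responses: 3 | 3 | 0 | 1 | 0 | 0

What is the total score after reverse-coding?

13

Reversing items 3 & 5 with 3 − raw:
Total = 3 + 3 + (3−0) + 1 + (3−0) + 0
      = 3 + 3 + 3 + 1 + 3 + 0 = 13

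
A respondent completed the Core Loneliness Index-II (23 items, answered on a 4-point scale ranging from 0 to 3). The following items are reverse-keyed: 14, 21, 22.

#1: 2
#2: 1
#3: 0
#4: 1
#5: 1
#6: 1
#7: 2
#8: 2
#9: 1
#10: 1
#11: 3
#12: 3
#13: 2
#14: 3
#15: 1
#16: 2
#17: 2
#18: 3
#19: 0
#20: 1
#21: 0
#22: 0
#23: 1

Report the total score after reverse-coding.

36

Reverse-keyed items use 3 − raw:
  item 14: 3 − 3 = 0
  item 21: 3 − 0 = 3
  item 22: 3 − 0 = 3
After reverse-coding: 2, 1, 0, 1, 1, 1, 2, 2, 1, 1, 3, 3, 2, 0, 1, 2, 2, 3, 0, 1, 3, 3, 1
Total = 2 + 1 + 0 + 1 + 1 + 1 + 2 + 2 + 1 + 1 + 3 + 3 + 2 + 0 + 1 + 2 + 2 + 3 + 0 + 1 + 3 + 3 + 1 = 36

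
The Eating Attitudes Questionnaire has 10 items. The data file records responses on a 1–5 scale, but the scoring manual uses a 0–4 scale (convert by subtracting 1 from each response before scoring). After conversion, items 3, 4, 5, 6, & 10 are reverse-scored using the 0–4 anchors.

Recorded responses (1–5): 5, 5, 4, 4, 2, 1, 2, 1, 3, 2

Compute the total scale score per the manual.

Convert to 0–4: 4, 4, 3, 3, 1, 0, 1, 0, 2, 1
Reverse-coded (reverse-coded value = 4 − response):
  item 3: 4 − 3 = 1
  item 4: 4 − 3 = 1
  item 5: 4 − 1 = 3
  item 6: 4 − 0 = 4
  item 10: 4 − 1 = 3
Scored: 4, 4, 1, 1, 3, 4, 1, 0, 2, 3
Total = 23

23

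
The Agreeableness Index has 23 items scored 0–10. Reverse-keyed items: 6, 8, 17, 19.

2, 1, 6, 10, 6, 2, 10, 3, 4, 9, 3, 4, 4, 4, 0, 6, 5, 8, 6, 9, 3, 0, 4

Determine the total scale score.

117

Raw sum = 109. Reverse-keyed items: 6, 8, 17, 19; their raw sum = 16.
Each reversal replaces raw with 10 − raw, changing the total by 10 − 2·raw per item.
Total = 109 + 4·10 − 2·16 = 109 + 40 − 32 = 117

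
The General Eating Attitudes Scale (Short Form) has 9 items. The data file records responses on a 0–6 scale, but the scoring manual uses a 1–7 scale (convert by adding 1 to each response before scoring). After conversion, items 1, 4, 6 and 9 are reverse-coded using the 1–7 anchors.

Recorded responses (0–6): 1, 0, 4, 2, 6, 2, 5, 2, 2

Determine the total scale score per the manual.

43

Convert to 1–7: 2, 1, 5, 3, 7, 3, 6, 3, 3
Reverse-coded (on a 1–7 scale, reversed = 8 − raw):
  item 1: 8 − 2 = 6
  item 4: 8 − 3 = 5
  item 6: 8 − 3 = 5
  item 9: 8 − 3 = 5
Scored: 6, 1, 5, 5, 7, 5, 6, 3, 5
Total = 43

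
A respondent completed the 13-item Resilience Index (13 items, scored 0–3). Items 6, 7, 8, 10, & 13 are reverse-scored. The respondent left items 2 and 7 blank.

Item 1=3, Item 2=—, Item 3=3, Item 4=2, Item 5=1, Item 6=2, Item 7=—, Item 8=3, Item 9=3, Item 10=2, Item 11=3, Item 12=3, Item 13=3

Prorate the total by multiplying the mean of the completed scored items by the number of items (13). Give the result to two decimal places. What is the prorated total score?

Reverse-coded (on a 0–3 scale, reversed = 3 − raw):
  item 6: 3 − 2 = 1
  item 8: 3 − 3 = 0
  item 10: 3 − 2 = 1
  item 13: 3 − 3 = 0
Completed scored items (11 of 13): 3, 3, 2, 1, 1, 0, 3, 1, 3, 3, 0; sum = 20.
Person mean = 20 / 11 ≈ 1.8182
Prorated total = (20 / 11) × 13 = 23.64 (to 2 dp)

23.64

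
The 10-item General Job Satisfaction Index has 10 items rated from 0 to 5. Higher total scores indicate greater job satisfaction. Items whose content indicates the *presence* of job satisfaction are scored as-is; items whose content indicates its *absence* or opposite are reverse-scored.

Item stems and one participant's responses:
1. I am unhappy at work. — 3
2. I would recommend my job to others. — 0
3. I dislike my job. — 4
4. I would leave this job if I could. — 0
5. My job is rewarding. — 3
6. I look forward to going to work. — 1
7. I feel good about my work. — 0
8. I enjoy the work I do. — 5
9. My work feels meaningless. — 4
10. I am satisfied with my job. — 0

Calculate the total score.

Items 1, 3, 4, 9 describe the absence/opposite of job satisfaction → reverse-score.
on a 0–5 scale, reversed = 5 − raw.
  item 1: 5 − 3 = 2
  item 2: 0
  item 3: 5 − 4 = 1
  item 4: 5 − 0 = 5
  item 5: 3
  item 6: 1
  item 7: 0
  item 8: 5
  item 9: 5 − 4 = 1
  item 10: 0
Total = 2 + 0 + 1 + 5 + 3 + 1 + 0 + 5 + 1 + 0 = 18

18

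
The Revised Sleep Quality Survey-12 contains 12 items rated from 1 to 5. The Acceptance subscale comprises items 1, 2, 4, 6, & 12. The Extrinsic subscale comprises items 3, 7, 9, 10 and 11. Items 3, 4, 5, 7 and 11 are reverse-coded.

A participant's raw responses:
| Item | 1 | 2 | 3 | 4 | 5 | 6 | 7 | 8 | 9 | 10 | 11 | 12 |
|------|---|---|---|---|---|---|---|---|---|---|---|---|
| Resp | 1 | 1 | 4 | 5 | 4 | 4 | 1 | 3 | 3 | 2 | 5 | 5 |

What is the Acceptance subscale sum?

12

Acceptance items: 1, 2, 4, 6, 12.
Of these, item 4 is reverse-coded; on a 1–5 scale, reversed = 6 − raw.
  item 1: 1
  item 2: 1
  item 4: 6 − 5 = 1
  item 6: 4
  item 12: 5
Sum = 1 + 1 + 1 + 4 + 5 = 12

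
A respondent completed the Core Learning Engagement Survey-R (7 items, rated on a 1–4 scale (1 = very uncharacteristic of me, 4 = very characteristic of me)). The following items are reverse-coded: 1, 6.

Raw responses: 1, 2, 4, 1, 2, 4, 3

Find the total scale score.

17

Reverse-coded items use 5 − raw:
  item 1: 5 − 1 = 4
  item 6: 5 − 4 = 1
Scored items: 4, 2, 4, 1, 2, 1, 3
Total = 4 + 2 + 4 + 1 + 2 + 1 + 3 = 17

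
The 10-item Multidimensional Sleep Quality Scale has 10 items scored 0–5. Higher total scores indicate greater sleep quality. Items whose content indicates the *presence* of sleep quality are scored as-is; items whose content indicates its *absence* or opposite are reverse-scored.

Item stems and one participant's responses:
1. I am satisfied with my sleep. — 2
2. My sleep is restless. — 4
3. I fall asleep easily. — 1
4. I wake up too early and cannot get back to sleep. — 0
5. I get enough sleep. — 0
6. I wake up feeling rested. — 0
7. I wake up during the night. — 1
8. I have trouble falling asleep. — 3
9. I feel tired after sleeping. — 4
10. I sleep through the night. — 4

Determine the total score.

20

Items 2, 4, 7, 8, 9 describe the absence/opposite of sleep quality → reverse-score.
on a 0–5 scale, reversed = 5 − raw.
  item 1: 2
  item 2: 5 − 4 = 1
  item 3: 1
  item 4: 5 − 0 = 5
  item 5: 0
  item 6: 0
  item 7: 5 − 1 = 4
  item 8: 5 − 3 = 2
  item 9: 5 − 4 = 1
  item 10: 4
Total = 2 + 1 + 1 + 5 + 0 + 0 + 4 + 2 + 1 + 4 = 20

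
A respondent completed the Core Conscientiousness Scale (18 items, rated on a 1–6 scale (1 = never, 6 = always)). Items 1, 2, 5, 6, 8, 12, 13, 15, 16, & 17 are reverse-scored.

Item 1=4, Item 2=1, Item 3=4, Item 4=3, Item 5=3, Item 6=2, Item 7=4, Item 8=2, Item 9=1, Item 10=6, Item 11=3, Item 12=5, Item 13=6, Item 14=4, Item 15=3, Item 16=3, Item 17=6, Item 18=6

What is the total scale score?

Reverse-coded items (on a 1–6 scale, reversed = 7 − raw):
  item 1: 7 − 4 = 3
  item 2: 7 − 1 = 6
  item 5: 7 − 3 = 4
  item 6: 7 − 2 = 5
  item 8: 7 − 2 = 5
  item 12: 7 − 5 = 2
  item 13: 7 − 6 = 1
  item 15: 7 − 3 = 4
  item 16: 7 − 3 = 4
  item 17: 7 − 6 = 1
Scored items: 3, 6, 4, 3, 4, 5, 4, 5, 1, 6, 3, 2, 1, 4, 4, 4, 1, 6
Total = 3 + 6 + 4 + 3 + 4 + 5 + 4 + 5 + 1 + 6 + 3 + 2 + 1 + 4 + 4 + 4 + 1 + 6 = 66

66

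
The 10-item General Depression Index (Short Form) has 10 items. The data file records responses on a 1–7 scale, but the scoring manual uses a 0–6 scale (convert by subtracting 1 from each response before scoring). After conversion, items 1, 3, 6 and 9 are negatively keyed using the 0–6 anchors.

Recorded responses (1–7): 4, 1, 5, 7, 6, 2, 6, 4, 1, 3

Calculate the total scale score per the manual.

37

Convert to 0–6: 3, 0, 4, 6, 5, 1, 5, 3, 0, 2
Reverse-coded (on a 0–6 scale, reversed = 6 − raw):
  item 1: 6 − 3 = 3
  item 3: 6 − 4 = 2
  item 6: 6 − 1 = 5
  item 9: 6 − 0 = 6
Scored: 3, 0, 2, 6, 5, 5, 5, 3, 6, 2
Total = 37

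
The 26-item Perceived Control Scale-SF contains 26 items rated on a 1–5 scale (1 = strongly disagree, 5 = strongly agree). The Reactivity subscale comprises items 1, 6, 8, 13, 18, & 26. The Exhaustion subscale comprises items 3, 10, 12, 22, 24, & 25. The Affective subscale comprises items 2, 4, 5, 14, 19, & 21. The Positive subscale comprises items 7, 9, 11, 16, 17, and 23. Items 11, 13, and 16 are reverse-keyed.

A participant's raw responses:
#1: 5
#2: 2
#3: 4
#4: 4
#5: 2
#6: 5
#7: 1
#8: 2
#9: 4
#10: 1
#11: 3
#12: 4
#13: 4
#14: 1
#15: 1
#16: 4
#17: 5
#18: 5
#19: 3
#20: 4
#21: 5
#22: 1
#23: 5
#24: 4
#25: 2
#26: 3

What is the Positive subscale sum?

Positive items: 7, 9, 11, 16, 17, 23.
Of these, items 11 & 16 are reverse-keyed; reverse-coded value = 6 − response.
  item 7: 1
  item 9: 4
  item 11: 6 − 3 = 3
  item 16: 6 − 4 = 2
  item 17: 5
  item 23: 5
Sum = 1 + 4 + 3 + 2 + 5 + 5 = 20

20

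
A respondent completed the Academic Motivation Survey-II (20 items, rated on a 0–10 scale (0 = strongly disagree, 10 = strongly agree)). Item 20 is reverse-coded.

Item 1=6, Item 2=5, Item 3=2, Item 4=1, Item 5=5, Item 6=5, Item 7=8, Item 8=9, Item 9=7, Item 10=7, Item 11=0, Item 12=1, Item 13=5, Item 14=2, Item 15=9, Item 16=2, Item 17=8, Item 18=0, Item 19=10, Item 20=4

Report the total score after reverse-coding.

98

Raw sum = 96. Reverse-coded items: 20; their raw sum = 4.
Each reversal replaces raw with 10 − raw, changing the total by 10 − 2·raw per item.
Total = 96 + 1·10 − 2·4 = 96 + 10 − 8 = 98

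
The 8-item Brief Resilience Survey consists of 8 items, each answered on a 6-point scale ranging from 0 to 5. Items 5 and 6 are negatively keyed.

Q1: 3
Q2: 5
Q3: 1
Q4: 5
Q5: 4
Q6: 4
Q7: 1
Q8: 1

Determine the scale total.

18

Negatively keyed items use 5 − raw:
  item 5: 5 − 4 = 1
  item 6: 5 − 4 = 1
After reverse-coding: 3, 5, 1, 5, 1, 1, 1, 1
Total = 3 + 5 + 1 + 5 + 1 + 1 + 1 + 1 = 18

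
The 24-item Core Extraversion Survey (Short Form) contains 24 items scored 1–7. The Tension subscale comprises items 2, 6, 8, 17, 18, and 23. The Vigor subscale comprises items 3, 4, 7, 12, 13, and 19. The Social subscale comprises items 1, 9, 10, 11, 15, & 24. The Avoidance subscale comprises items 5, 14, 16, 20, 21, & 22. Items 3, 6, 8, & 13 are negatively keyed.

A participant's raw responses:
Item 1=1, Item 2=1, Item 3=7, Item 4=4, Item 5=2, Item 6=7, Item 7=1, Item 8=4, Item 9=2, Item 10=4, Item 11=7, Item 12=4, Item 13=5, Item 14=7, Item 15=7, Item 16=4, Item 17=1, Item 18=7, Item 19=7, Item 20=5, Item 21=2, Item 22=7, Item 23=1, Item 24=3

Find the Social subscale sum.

24

Social items: 1, 9, 10, 11, 15, 24.
  item 1: 1
  item 9: 2
  item 10: 4
  item 11: 7
  item 15: 7
  item 24: 3
Sum = 1 + 2 + 4 + 7 + 7 + 3 = 24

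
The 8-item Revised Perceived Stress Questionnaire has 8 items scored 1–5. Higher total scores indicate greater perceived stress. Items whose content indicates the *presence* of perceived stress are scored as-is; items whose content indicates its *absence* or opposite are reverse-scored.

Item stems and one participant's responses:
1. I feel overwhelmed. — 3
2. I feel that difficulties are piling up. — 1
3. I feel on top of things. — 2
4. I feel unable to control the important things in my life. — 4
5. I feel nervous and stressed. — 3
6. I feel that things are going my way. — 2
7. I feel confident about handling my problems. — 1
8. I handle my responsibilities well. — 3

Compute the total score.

Items 3, 6, 7, 8 describe the absence/opposite of perceived stress → reverse-score.
on a 1–5 scale, reversed = 6 − raw.
  item 1: 3
  item 2: 1
  item 3: 6 − 2 = 4
  item 4: 4
  item 5: 3
  item 6: 6 − 2 = 4
  item 7: 6 − 1 = 5
  item 8: 6 − 3 = 3
Total = 3 + 1 + 4 + 4 + 3 + 4 + 5 + 3 = 27

27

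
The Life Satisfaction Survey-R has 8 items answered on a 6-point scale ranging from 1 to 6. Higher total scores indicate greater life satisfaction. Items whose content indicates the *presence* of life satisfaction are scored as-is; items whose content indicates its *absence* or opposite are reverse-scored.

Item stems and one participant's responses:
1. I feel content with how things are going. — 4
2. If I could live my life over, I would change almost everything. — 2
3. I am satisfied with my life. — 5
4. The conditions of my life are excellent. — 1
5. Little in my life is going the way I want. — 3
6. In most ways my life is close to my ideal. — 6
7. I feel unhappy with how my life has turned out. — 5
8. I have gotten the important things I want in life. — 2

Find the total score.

29

Items 2, 5, 7 describe the absence/opposite of life satisfaction → reverse-score.
on a 1–6 scale, reversed = 7 − raw.
  item 1: 4
  item 2: 7 − 2 = 5
  item 3: 5
  item 4: 1
  item 5: 7 − 3 = 4
  item 6: 6
  item 7: 7 − 5 = 2
  item 8: 2
Total = 4 + 5 + 5 + 1 + 4 + 6 + 2 + 2 = 29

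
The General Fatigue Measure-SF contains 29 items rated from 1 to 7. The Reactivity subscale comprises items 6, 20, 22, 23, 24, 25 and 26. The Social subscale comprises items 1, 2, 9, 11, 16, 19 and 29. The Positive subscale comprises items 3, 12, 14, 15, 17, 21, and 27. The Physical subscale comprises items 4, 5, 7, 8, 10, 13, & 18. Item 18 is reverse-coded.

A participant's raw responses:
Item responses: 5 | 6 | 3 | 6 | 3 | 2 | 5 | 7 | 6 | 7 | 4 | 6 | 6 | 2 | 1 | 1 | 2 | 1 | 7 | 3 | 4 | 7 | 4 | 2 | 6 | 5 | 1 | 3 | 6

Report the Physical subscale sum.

41

Physical items: 4, 5, 7, 8, 10, 13, 18.
Of these, item 18 is reverse-coded; reversed = (1+7) − raw = 8 − raw.
  item 4: 6
  item 5: 3
  item 7: 5
  item 8: 7
  item 10: 7
  item 13: 6
  item 18: 8 − 1 = 7
Sum = 6 + 3 + 5 + 7 + 7 + 6 + 7 = 41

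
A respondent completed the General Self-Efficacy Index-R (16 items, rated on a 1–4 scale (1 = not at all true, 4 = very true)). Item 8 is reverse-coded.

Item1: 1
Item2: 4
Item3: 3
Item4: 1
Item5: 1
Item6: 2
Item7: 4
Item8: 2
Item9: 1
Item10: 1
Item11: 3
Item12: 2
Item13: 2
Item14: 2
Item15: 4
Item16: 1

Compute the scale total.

35

Reverse-coded items use 5 − raw:
  item 8: 5 − 2 = 3
Scored responses: 1, 4, 3, 1, 1, 2, 4, 3, 1, 1, 3, 2, 2, 2, 4, 1
Total = 1 + 4 + 3 + 1 + 1 + 2 + 4 + 3 + 1 + 1 + 3 + 2 + 2 + 2 + 4 + 1 = 35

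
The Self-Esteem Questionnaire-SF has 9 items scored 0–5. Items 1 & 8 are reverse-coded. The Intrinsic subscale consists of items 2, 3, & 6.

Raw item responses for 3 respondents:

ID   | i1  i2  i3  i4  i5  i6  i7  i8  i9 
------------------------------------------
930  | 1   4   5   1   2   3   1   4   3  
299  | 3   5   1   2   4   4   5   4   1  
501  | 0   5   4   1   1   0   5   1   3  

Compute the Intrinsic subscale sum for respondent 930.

12

Respondent 930 raw: 1, 4, 5, 1, 2, 3, 1, 4, 3.
Intrinsic items: 2, 3, 6.
Reverse-coded (reverse-coded value = 5 − response):
  item 2: 4
  item 3: 5
  item 6: 3
Sum = 4 + 5 + 3 = 12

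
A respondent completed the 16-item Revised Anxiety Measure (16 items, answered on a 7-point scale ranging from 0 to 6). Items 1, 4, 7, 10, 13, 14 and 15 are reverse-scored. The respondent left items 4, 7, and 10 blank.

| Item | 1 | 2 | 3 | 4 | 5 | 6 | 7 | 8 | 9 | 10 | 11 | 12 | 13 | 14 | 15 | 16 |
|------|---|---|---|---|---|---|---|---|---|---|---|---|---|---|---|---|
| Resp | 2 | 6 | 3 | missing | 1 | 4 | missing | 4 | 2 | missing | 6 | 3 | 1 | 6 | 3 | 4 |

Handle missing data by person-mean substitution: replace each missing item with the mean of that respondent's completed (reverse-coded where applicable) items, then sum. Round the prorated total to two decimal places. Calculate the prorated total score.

55.38

Reverse-coded (reversed = (0+6) − raw = 6 − raw):
  item 1: 6 − 2 = 4
  item 13: 6 − 1 = 5
  item 14: 6 − 6 = 0
  item 15: 6 − 3 = 3
Completed scored items (13 of 16): 4, 6, 3, 1, 4, 4, 2, 6, 3, 5, 0, 3, 4; sum = 45.
Person mean = 45 / 13 ≈ 3.4615
Prorated total = (45 / 13) × 16 = 55.38 (to 2 dp)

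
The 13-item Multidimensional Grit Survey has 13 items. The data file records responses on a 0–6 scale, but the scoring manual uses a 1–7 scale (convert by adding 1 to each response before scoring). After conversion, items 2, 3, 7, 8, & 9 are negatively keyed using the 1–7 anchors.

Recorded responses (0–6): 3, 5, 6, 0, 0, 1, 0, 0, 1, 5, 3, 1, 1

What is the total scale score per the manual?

45

Convert to 1–7: 4, 6, 7, 1, 1, 2, 1, 1, 2, 6, 4, 2, 2
Reverse-coded (reversed = (1+7) − raw = 8 − raw):
  item 2: 8 − 6 = 2
  item 3: 8 − 7 = 1
  item 7: 8 − 1 = 7
  item 8: 8 − 1 = 7
  item 9: 8 − 2 = 6
Scored: 4, 2, 1, 1, 1, 2, 7, 7, 6, 6, 4, 2, 2
Total = 45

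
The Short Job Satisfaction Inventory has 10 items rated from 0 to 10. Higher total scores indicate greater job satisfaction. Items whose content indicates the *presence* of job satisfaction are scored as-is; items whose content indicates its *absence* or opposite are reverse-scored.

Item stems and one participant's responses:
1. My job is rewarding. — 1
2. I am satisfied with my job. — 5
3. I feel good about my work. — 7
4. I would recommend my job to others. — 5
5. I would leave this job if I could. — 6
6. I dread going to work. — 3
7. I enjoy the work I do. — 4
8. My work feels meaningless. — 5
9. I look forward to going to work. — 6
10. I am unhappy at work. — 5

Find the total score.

49

Items 5, 6, 8, 10 describe the absence/opposite of job satisfaction → reverse-score.
on a 0–10 scale, reversed = 10 − raw.
  item 1: 1
  item 2: 5
  item 3: 7
  item 4: 5
  item 5: 10 − 6 = 4
  item 6: 10 − 3 = 7
  item 7: 4
  item 8: 10 − 5 = 5
  item 9: 6
  item 10: 10 − 5 = 5
Total = 1 + 5 + 7 + 5 + 4 + 7 + 4 + 5 + 6 + 5 = 49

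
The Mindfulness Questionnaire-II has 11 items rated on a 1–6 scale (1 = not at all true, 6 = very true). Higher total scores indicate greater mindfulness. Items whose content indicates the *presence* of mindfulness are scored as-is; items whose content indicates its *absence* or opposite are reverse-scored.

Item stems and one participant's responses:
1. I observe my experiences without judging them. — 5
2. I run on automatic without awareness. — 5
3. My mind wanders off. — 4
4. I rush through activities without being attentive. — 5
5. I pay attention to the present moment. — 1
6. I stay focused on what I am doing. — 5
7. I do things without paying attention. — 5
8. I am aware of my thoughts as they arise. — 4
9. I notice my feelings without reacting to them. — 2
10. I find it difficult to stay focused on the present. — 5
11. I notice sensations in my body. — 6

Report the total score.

34

Items 2, 3, 4, 7, 10 describe the absence/opposite of mindfulness → reverse-score.
reversed = (1+6) − raw = 7 − raw.
  item 1: 5
  item 2: 7 − 5 = 2
  item 3: 7 − 4 = 3
  item 4: 7 − 5 = 2
  item 5: 1
  item 6: 5
  item 7: 7 − 5 = 2
  item 8: 4
  item 9: 2
  item 10: 7 − 5 = 2
  item 11: 6
Total = 5 + 2 + 3 + 2 + 1 + 5 + 2 + 4 + 2 + 2 + 6 = 34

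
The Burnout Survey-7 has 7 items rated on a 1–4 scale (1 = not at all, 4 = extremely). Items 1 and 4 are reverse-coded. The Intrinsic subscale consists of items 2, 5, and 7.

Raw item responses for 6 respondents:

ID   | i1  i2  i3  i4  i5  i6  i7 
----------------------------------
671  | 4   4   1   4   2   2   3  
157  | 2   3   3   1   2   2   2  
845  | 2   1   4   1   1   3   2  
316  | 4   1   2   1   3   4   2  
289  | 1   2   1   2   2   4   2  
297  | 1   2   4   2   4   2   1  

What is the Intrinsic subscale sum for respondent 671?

Respondent 671 raw: 4, 4, 1, 4, 2, 2, 3.
Intrinsic items: 2, 5, 7.
Reverse-coded (reverse-coded value = 5 − response):
  item 2: 4
  item 5: 2
  item 7: 3
Sum = 4 + 2 + 3 = 9

9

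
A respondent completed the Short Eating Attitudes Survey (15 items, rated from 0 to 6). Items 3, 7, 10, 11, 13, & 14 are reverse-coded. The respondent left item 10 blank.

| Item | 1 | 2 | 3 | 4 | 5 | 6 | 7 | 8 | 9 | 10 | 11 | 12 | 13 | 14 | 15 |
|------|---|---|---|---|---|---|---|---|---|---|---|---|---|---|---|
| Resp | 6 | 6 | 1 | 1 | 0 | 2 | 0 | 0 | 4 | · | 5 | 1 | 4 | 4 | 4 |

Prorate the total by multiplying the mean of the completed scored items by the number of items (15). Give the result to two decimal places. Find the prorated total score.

Reverse-coded (on a 0–6 scale, reversed = 6 − raw):
  item 3: 6 − 1 = 5
  item 7: 6 − 0 = 6
  item 11: 6 − 5 = 1
  item 13: 6 − 4 = 2
  item 14: 6 − 4 = 2
Completed scored items (14 of 15): 6, 6, 5, 1, 0, 2, 6, 0, 4, 1, 1, 2, 2, 4; sum = 40.
Person mean = 40 / 14 ≈ 2.8571
Prorated total = (40 / 14) × 15 = 42.86 (to 2 dp)

42.86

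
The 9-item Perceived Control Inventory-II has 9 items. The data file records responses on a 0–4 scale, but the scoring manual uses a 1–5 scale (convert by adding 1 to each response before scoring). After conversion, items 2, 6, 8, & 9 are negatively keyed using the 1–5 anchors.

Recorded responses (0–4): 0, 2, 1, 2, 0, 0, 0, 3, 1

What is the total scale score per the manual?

22

Convert to 1–5: 1, 3, 2, 3, 1, 1, 1, 4, 2
Reverse-coded (reversed = (1+5) − raw = 6 − raw):
  item 2: 6 − 3 = 3
  item 6: 6 − 1 = 5
  item 8: 6 − 4 = 2
  item 9: 6 − 2 = 4
Scored: 1, 3, 2, 3, 1, 5, 1, 2, 4
Total = 22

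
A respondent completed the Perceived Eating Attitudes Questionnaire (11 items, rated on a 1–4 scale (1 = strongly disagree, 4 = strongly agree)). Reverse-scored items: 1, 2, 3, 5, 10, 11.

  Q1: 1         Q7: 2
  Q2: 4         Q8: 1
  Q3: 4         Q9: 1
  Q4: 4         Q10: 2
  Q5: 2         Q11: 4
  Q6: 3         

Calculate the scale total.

Reversing items 1, 2, 3, 5, 10 and 11 with 5 − raw:
Total = (5−1) + (5−4) + (5−4) + 4 + (5−2) + 3 + 2 + 1 + 1 + (5−2) + (5−4)
      = 4 + 1 + 1 + 4 + 3 + 3 + 2 + 1 + 1 + 3 + 1 = 24

24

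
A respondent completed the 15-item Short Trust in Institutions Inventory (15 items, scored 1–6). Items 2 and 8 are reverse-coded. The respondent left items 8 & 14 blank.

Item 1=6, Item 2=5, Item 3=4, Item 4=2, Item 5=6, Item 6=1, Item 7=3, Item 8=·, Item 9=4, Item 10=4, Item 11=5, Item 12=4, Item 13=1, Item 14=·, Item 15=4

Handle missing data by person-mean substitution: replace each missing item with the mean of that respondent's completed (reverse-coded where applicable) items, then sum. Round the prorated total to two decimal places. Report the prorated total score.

53.08

Reverse-coded (reversed = (1+6) − raw = 7 − raw):
  item 2: 7 − 5 = 2
Completed scored items (13 of 15): 6, 2, 4, 2, 6, 1, 3, 4, 4, 5, 4, 1, 4; sum = 46.
Person mean = 46 / 13 ≈ 3.5385
Prorated total = (46 / 13) × 15 = 53.08 (to 2 dp)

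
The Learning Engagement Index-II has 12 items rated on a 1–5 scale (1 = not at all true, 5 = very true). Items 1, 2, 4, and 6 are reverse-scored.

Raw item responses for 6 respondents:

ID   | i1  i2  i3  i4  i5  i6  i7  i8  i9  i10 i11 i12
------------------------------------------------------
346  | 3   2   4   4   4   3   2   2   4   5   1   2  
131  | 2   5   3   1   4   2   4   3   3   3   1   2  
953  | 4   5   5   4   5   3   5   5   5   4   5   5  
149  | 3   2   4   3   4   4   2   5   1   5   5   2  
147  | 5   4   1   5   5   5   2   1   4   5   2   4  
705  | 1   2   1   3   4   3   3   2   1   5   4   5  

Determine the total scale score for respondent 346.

36

Respondent 346 raw: 3, 2, 4, 4, 4, 3, 2, 2, 4, 5, 1, 2.
Reverse-coded (on a 1–5 scale, reversed = 6 − raw):
  item 1: 6 − 3 = 3
  item 2: 6 − 2 = 4
  item 3: 4
  item 4: 6 − 4 = 2
  item 5: 4
  item 6: 6 − 3 = 3
  item 7: 2
  item 8: 2
  item 9: 4
  item 10: 5
  item 11: 1
  item 12: 2
Sum = 3 + 4 + 4 + 2 + 4 + 3 + 2 + 2 + 4 + 5 + 1 + 2 = 36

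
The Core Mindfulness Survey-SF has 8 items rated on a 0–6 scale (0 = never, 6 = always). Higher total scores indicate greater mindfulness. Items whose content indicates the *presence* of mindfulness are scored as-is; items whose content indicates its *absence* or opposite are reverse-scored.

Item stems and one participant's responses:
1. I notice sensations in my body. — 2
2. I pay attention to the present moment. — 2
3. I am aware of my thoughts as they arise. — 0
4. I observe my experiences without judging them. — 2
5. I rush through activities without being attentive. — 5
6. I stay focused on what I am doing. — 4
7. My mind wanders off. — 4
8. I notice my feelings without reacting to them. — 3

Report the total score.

16

Items 5, 7 describe the absence/opposite of mindfulness → reverse-score.
reversed = (0+6) − raw = 6 − raw.
  item 1: 2
  item 2: 2
  item 3: 0
  item 4: 2
  item 5: 6 − 5 = 1
  item 6: 4
  item 7: 6 − 4 = 2
  item 8: 3
Total = 2 + 2 + 0 + 2 + 1 + 4 + 2 + 3 = 16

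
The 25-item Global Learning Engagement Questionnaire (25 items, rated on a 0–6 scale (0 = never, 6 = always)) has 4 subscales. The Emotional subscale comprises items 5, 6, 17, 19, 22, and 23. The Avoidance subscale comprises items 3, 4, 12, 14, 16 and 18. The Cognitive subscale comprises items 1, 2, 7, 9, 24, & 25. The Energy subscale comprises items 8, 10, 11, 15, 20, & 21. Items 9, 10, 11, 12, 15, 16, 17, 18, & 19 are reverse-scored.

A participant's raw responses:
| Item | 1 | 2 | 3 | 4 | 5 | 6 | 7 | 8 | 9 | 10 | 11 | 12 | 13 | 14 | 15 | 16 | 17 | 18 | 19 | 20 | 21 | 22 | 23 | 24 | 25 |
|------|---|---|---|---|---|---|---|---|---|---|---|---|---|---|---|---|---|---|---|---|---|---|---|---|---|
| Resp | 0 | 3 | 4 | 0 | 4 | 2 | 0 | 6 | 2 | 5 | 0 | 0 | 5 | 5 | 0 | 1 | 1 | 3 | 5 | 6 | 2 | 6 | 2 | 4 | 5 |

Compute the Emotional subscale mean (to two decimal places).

3.33

Emotional items: 5, 6, 17, 19, 22, 23.
Of these, items 17 and 19 are reverse-scored; reverse-coded value = 6 − response.
  item 5: 4
  item 6: 2
  item 17: 6 − 1 = 5
  item 19: 6 − 5 = 1
  item 22: 6
  item 23: 2
Sum = 4 + 2 + 5 + 1 + 6 + 2 = 20
Mean = 20 / 6 = 3.33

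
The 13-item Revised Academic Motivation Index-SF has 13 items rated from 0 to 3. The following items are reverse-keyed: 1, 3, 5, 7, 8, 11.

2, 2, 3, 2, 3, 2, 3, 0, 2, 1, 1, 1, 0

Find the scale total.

Reverse-keyed items use 3 − raw:
  item 1: 3 − 2 = 1
  item 3: 3 − 3 = 0
  item 5: 3 − 3 = 0
  item 7: 3 − 3 = 0
  item 8: 3 − 0 = 3
  item 11: 3 − 1 = 2
After reverse-coding: 1, 2, 0, 2, 0, 2, 0, 3, 2, 1, 2, 1, 0
Total = 1 + 2 + 0 + 2 + 0 + 2 + 0 + 3 + 2 + 1 + 2 + 1 + 0 = 16

16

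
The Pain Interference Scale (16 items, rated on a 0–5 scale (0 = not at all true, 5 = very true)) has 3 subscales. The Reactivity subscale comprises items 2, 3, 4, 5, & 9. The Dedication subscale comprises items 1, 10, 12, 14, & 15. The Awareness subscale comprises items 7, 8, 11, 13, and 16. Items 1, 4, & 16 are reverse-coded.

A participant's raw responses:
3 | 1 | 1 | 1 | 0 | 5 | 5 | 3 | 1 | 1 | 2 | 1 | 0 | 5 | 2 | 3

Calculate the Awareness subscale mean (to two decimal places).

2.40

Awareness items: 7, 8, 11, 13, 16.
Of these, item 16 is reverse-coded; reversed = (0+5) − raw = 5 − raw.
  item 7: 5
  item 8: 3
  item 11: 2
  item 13: 0
  item 16: 5 − 3 = 2
Sum = 5 + 3 + 2 + 0 + 2 = 12
Mean = 12 / 5 = 2.40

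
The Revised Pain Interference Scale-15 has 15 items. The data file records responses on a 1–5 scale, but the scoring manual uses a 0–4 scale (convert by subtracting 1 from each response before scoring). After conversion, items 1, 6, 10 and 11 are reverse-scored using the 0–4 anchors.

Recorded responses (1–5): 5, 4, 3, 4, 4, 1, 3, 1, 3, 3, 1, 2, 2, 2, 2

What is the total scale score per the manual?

29

Convert to 0–4: 4, 3, 2, 3, 3, 0, 2, 0, 2, 2, 0, 1, 1, 1, 1
Reverse-coded (reversed = (0+4) − raw = 4 − raw):
  item 1: 4 − 4 = 0
  item 6: 4 − 0 = 4
  item 10: 4 − 2 = 2
  item 11: 4 − 0 = 4
Scored: 0, 3, 2, 3, 3, 4, 2, 0, 2, 2, 4, 1, 1, 1, 1
Total = 29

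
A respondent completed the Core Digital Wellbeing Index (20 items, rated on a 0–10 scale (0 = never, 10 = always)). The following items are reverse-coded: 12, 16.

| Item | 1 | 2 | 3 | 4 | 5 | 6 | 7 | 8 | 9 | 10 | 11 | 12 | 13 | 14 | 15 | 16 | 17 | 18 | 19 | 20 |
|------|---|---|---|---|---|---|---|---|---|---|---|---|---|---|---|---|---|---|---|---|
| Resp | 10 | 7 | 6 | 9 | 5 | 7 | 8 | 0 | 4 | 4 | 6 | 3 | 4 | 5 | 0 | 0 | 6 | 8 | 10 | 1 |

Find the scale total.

117

Reversing items 12 & 16 with 10 − raw:
Total = 10 + 7 + 6 + 9 + 5 + 7 + 8 + 0 + 4 + 4 + 6 + (10−3) + 4 + 5 + 0 + (10−0) + 6 + 8 + 10 + 1
      = 10 + 7 + 6 + 9 + 5 + 7 + 8 + 0 + 4 + 4 + 6 + 7 + 4 + 5 + 0 + 10 + 6 + 8 + 10 + 1 = 117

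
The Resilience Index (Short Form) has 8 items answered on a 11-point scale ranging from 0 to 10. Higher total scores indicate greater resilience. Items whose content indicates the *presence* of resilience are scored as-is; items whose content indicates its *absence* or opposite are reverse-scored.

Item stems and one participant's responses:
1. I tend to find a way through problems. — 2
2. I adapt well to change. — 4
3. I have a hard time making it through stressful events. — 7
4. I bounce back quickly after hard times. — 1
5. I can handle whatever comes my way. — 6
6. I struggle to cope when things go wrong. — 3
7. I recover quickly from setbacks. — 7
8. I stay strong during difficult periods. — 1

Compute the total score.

31

Items 3, 6 describe the absence/opposite of resilience → reverse-score.
on a 0–10 scale, reversed = 10 − raw.
  item 1: 2
  item 2: 4
  item 3: 10 − 7 = 3
  item 4: 1
  item 5: 6
  item 6: 10 − 3 = 7
  item 7: 7
  item 8: 1
Total = 2 + 4 + 3 + 1 + 6 + 7 + 7 + 1 = 31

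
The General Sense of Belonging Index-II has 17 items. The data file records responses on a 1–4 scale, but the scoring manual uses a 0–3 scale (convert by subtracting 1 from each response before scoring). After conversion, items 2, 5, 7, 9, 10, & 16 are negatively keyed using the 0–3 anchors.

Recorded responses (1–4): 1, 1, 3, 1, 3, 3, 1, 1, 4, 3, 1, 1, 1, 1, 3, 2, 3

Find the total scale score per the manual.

18

Convert to 0–3: 0, 0, 2, 0, 2, 2, 0, 0, 3, 2, 0, 0, 0, 0, 2, 1, 2
Reverse-coded (reversed = (0+3) − raw = 3 − raw):
  item 2: 3 − 0 = 3
  item 5: 3 − 2 = 1
  item 7: 3 − 0 = 3
  item 9: 3 − 3 = 0
  item 10: 3 − 2 = 1
  item 16: 3 − 1 = 2
Scored: 0, 3, 2, 0, 1, 2, 3, 0, 0, 1, 0, 0, 0, 0, 2, 2, 2
Total = 18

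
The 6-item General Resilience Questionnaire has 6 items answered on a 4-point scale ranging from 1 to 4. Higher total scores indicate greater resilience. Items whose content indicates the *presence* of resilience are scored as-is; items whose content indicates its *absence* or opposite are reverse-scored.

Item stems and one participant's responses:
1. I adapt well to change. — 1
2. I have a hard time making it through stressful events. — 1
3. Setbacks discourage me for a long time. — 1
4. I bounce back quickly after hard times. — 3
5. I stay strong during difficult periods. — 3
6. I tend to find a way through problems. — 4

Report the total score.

Items 2, 3 describe the absence/opposite of resilience → reverse-score.
reversed = (1+4) − raw = 5 − raw.
  item 1: 1
  item 2: 5 − 1 = 4
  item 3: 5 − 1 = 4
  item 4: 3
  item 5: 3
  item 6: 4
Total = 1 + 4 + 4 + 3 + 3 + 4 = 19

19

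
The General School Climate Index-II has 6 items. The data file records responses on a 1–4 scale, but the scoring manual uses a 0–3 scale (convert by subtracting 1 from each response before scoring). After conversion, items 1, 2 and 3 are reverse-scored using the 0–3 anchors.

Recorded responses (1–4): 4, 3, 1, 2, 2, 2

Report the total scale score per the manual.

7

Convert to 0–3: 3, 2, 0, 1, 1, 1
Reverse-coded (reverse-coded value = 3 − response):
  item 1: 3 − 3 = 0
  item 2: 3 − 2 = 1
  item 3: 3 − 0 = 3
Scored: 0, 1, 3, 1, 1, 1
Total = 7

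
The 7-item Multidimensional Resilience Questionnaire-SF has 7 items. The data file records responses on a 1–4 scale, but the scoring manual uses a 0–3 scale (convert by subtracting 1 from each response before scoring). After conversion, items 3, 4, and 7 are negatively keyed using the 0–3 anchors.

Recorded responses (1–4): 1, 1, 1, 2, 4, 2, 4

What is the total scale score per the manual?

9

Convert to 0–3: 0, 0, 0, 1, 3, 1, 3
Reverse-coded (on a 0–3 scale, reversed = 3 − raw):
  item 3: 3 − 0 = 3
  item 4: 3 − 1 = 2
  item 7: 3 − 3 = 0
Scored: 0, 0, 3, 2, 3, 1, 0
Total = 9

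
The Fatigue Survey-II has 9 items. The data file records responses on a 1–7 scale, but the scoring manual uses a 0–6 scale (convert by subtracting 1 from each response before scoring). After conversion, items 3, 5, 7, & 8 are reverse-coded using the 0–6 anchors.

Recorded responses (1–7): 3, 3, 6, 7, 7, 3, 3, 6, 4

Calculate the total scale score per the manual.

Convert to 0–6: 2, 2, 5, 6, 6, 2, 2, 5, 3
Reverse-coded (on a 0–6 scale, reversed = 6 − raw):
  item 3: 6 − 5 = 1
  item 5: 6 − 6 = 0
  item 7: 6 − 2 = 4
  item 8: 6 − 5 = 1
Scored: 2, 2, 1, 6, 0, 2, 4, 1, 3
Total = 21

21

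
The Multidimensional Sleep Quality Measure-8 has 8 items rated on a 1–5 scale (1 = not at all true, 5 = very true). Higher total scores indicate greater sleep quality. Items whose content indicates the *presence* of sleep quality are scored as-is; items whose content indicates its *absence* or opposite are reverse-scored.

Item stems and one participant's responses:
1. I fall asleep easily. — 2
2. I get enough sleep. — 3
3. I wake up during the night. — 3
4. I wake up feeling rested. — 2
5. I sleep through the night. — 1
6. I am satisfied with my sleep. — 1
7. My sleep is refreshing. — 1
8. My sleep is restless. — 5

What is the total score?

Items 3, 8 describe the absence/opposite of sleep quality → reverse-score.
reverse-coded value = 6 − response.
  item 1: 2
  item 2: 3
  item 3: 6 − 3 = 3
  item 4: 2
  item 5: 1
  item 6: 1
  item 7: 1
  item 8: 6 − 5 = 1
Total = 2 + 3 + 3 + 2 + 1 + 1 + 1 + 1 = 14

14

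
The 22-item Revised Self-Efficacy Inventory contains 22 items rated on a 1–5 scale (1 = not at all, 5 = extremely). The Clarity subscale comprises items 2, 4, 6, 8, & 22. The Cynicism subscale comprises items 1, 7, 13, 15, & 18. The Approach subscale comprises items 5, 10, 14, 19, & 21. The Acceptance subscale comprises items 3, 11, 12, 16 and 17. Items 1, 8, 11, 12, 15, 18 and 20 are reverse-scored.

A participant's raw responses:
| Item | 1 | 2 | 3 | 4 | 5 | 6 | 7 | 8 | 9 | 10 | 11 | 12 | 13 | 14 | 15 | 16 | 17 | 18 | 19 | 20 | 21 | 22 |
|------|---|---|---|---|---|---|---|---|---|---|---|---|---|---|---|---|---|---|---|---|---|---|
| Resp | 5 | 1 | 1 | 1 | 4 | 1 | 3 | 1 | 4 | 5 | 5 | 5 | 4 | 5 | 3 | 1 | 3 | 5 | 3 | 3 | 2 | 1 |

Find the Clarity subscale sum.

9

Clarity items: 2, 4, 6, 8, 22.
Of these, item 8 is reverse-scored; on a 1–5 scale, reversed = 6 − raw.
  item 2: 1
  item 4: 1
  item 6: 1
  item 8: 6 − 1 = 5
  item 22: 1
Sum = 1 + 1 + 1 + 5 + 1 = 9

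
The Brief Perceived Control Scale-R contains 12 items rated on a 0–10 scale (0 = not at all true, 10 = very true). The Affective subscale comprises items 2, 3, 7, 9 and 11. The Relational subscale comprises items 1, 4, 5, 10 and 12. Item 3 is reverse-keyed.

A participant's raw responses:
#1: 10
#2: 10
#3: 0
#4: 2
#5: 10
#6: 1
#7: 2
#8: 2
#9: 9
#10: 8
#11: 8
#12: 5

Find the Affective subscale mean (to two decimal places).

Affective items: 2, 3, 7, 9, 11.
Of these, item 3 is reverse-keyed; reversed = (0+10) − raw = 10 − raw.
  item 2: 10
  item 3: 10 − 0 = 10
  item 7: 2
  item 9: 9
  item 11: 8
Sum = 10 + 10 + 2 + 9 + 8 = 39
Mean = 39 / 5 = 7.80

7.80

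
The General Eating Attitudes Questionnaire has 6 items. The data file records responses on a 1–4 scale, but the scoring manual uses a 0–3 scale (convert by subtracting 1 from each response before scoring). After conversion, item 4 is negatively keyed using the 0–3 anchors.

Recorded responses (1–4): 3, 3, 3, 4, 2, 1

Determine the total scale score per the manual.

7

Convert to 0–3: 2, 2, 2, 3, 1, 0
Reverse-coded (reverse-coded value = 3 − response):
  item 4: 3 − 3 = 0
Scored: 2, 2, 2, 0, 1, 0
Total = 7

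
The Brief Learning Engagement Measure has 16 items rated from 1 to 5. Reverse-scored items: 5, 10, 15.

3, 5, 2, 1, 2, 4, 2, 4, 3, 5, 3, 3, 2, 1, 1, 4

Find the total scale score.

47

Raw sum = 45. Reverse-scored items: 5, 10, 15; their raw sum = 8.
Each reversal replaces raw with 6 − raw, changing the total by 6 − 2·raw per item.
Total = 45 + 3·6 − 2·8 = 45 + 18 − 16 = 47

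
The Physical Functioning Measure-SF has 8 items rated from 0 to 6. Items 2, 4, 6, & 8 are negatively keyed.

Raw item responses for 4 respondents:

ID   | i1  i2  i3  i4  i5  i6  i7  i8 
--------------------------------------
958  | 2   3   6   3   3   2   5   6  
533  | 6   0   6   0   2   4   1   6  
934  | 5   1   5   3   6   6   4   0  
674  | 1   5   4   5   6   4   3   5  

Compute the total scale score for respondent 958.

26

Respondent 958 raw: 2, 3, 6, 3, 3, 2, 5, 6.
Reverse-coded (on a 0–6 scale, reversed = 6 − raw):
  item 1: 2
  item 2: 6 − 3 = 3
  item 3: 6
  item 4: 6 − 3 = 3
  item 5: 3
  item 6: 6 − 2 = 4
  item 7: 5
  item 8: 6 − 6 = 0
Sum = 2 + 3 + 6 + 3 + 3 + 4 + 5 + 0 = 26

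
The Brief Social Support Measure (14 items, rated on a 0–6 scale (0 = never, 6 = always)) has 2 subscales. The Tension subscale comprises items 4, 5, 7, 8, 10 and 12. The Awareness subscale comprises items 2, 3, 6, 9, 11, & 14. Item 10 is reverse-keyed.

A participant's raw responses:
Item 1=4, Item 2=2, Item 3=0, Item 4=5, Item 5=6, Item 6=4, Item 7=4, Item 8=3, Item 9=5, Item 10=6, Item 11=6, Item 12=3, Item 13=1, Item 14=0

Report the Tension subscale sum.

Tension items: 4, 5, 7, 8, 10, 12.
Of these, item 10 is reverse-keyed; reverse-coded value = 6 − response.
  item 4: 5
  item 5: 6
  item 7: 4
  item 8: 3
  item 10: 6 − 6 = 0
  item 12: 3
Sum = 5 + 6 + 4 + 3 + 0 + 3 = 21

21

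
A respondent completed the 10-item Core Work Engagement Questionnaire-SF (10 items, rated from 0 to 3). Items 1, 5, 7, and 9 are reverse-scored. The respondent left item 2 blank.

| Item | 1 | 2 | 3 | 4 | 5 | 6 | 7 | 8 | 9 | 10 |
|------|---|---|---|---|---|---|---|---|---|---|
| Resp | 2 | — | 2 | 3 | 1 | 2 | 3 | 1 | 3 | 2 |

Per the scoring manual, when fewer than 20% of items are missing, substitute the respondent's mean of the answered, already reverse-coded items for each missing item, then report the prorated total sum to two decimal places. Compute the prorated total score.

Reverse-coded (reversed = (0+3) − raw = 3 − raw):
  item 1: 3 − 2 = 1
  item 5: 3 − 1 = 2
  item 7: 3 − 3 = 0
  item 9: 3 − 3 = 0
Completed scored items (9 of 10): 1, 2, 3, 2, 2, 0, 1, 0, 2; sum = 13.
Person mean = 13 / 9 ≈ 1.4444
Prorated total = (13 / 9) × 10 = 14.44 (to 2 dp)

14.44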